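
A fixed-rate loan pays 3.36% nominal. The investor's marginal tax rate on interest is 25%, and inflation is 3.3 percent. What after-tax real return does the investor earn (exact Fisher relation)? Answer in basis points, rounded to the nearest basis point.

-76 basis points

After-tax nominal return = 3.36% × (1 − 0.25) = 2.5200%.
1 + r = 1.02520 / 1.03300 = 0.992449
After-tax real rate = 0.992449 − 1 → -76 basis points.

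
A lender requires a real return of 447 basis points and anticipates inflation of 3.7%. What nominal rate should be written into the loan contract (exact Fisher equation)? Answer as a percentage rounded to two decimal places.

8.34%

(1 + i) = (1 + r)(1 + π) = 1.04470 × 1.03700 = 1.0833539
i = 1.0833539 − 1, so the required nominal rate is 8.34%.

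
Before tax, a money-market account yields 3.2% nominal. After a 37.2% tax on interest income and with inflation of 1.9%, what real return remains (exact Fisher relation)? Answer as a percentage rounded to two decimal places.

0.11%

After-tax nominal return = 3.2% × (1 − 0.372) = 2.0096%.
1 + r = 1.020096 / 1.01900 = 1.001076
After-tax real rate = 1.001076 − 1 → 0.11%.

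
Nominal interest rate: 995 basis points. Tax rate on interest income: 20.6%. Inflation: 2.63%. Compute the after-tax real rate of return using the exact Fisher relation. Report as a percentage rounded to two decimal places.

5.14%

After-tax nominal return = 9.95% × (1 − 0.206) = 7.9003%.
1 + r = 1.079003 / 1.02630 = 1.051352
After-tax real rate = 1.051352 − 1 → 5.14%.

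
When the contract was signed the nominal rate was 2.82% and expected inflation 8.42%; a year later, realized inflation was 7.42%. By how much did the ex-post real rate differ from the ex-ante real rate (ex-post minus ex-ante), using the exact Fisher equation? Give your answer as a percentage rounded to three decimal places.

Ex-ante: (1 + 0.0282)/(1 + 0.0842) − 1 = -5.1651%
Ex-post: (1 + 0.0282)/(1 + 0.0742) − 1 = -4.2823%
Difference (ex-post − ex-ante) = 0.8828% → 0.883%.

0.883%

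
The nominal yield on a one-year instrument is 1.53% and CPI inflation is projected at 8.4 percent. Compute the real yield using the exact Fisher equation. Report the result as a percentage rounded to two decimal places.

-6.34%

1 + r = 1.01530 / 1.08400 = 0.936624
r = 0.936624 − 1 = -6.3376%, i.e. -6.34%.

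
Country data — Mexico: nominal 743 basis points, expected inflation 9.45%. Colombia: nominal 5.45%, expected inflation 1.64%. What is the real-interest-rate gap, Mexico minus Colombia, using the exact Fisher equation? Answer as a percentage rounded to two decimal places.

Mexico: (1 + 0.0743)/(1 + 0.0945) − 1 = -1.8456%
Colombia: (1 + 0.0545)/(1 + 0.0164) − 1 = 3.7485%
Differential = -1.8456% − 3.7485% = -5.5941% → -5.59%.

-5.59%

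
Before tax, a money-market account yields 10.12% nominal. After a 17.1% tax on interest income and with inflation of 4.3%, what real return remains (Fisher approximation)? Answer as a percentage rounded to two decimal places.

4.09%

After-tax nominal return = 10.12% × (1 − 0.171) = 8.38948%.
r ≈ 8.38948% − 4.3% → 4.09%.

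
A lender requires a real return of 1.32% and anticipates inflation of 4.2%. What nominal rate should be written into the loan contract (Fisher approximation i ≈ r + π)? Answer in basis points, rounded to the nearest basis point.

552 basis points

i ≈ r + π = 1.32% + 4.2% = 552 basis points.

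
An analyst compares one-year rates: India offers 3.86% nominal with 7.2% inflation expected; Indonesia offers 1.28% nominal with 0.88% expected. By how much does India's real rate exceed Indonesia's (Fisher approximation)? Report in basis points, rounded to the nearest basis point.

India: 3.86% − 7.2% = -3.340%
Indonesia: 1.28% − 0.88% = 0.400%
Differential = -3.740% → -374 basis points.

-374 basis points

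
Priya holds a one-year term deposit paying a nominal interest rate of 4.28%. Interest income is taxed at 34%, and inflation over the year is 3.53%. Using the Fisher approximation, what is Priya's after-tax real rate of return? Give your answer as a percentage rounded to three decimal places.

-0.705%

After-tax nominal return = 4.28% × (1 − 0.34) = 2.8248%.
r ≈ 2.8248% − 3.53% → -0.705%.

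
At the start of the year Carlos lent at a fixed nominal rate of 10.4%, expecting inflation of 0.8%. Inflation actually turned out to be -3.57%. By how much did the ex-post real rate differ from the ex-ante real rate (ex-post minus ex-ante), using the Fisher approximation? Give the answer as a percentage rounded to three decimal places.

4.370%

Ex-ante: 10.4% − 0.8% = 9.600%
Ex-post: 10.4% − (-3.57%) = 13.970%
Difference (ex-post − ex-ante) = 4.3700% → 4.370%.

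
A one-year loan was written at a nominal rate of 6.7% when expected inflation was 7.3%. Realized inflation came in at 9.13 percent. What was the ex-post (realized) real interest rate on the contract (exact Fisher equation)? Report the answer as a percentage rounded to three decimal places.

Ex-post: (1 + 0.0670)/(1 + 0.0913) − 1 = -2.2267%
So the realized real rate is -2.227%.

-2.227%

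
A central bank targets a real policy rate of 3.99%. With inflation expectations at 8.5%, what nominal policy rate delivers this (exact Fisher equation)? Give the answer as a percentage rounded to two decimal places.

12.83%

(1 + i) = (1 + r)(1 + π) = 1.03990 × 1.08500 = 1.1282915
i = 1.1282915 − 1, so the required nominal rate is 12.83%.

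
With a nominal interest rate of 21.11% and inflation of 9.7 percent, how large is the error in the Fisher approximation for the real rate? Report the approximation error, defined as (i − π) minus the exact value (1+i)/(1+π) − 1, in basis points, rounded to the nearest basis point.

101 basis points

Approximate: r ≈ 21.110% − 9.700% = 11.4100%
Exact: (1 + 0.2111)/(1 + 0.0970) − 1 = 10.4011%
Error = 11.4100% − 10.4011% = 1.0089% → 101 basis points.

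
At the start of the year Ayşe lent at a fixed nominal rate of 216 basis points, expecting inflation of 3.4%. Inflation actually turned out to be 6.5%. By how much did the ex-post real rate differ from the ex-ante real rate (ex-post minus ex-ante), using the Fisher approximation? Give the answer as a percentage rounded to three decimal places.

-3.100%

Ex-ante: 2.16% − 3.4% = -1.240%
Ex-post: 2.16% − 6.5% = -4.340%
Difference (ex-post − ex-ante) = -3.1000% → -3.100%.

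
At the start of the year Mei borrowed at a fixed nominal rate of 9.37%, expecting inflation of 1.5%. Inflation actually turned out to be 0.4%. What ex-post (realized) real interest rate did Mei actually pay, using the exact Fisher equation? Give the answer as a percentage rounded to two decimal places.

8.93%

Ex-post: (1 + 0.0937)/(1 + 0.0040) − 1 = 8.9343%
So the realized real rate is 8.93%.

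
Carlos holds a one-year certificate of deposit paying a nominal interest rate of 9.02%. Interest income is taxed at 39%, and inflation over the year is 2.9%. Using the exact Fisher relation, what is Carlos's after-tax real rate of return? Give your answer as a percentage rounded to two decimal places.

2.53%

After-tax nominal return = 9.02% × (1 − 0.39) = 5.5022%.
1 + r = 1.055022 / 1.02900 = 1.025289
After-tax real rate = 1.025289 − 1 → 2.53%.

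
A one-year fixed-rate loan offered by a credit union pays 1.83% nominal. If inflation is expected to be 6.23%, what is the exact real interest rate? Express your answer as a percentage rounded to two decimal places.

1 + r = 1.01830 / 1.06230 = 0.958580
r = 0.958580 − 1 = -4.1420%, i.e. -4.14%.

-4.14%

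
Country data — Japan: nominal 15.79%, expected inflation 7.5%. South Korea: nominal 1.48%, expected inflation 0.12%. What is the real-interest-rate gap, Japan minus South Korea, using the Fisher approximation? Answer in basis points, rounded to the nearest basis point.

Japan: 15.79% − 7.5% = 8.290%
South Korea: 1.48% − 0.12% = 1.360%
Differential = 6.930% → 693 basis points.

693 basis points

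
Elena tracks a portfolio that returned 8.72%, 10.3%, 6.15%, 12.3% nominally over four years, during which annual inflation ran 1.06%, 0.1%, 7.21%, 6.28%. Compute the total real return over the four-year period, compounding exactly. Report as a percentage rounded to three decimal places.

24.018%

Compound the nominal returns: 1.0872 × 1.1030 × 1.0615 × 1.1230 = 1.429502.
Compound inflation: 1.0106 × 1.0010 × 1.0721 × 1.0628 = 1.152657.
Deflate: 1.429502 / 1.152657 = 1.240179.
Total real return = 1.240179 − 1 → 24.018%.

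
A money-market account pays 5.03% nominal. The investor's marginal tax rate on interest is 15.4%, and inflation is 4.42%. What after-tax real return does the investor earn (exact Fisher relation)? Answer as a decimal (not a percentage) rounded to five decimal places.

After-tax nominal return = 5.03% × (1 − 0.154) = 4.25538%.
1 + r = 1.0425538 / 1.04420 = 0.998423
After-tax real rate = 0.998423 − 1 → -0.00158.

-0.00158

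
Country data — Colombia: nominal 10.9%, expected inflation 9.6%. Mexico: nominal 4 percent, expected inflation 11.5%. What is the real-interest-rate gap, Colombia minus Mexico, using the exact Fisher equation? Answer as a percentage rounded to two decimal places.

7.91%

Colombia: (1 + 0.1090)/(1 + 0.0960) − 1 = 1.1861%
Mexico: (1 + 0.0400)/(1 + 0.1150) − 1 = -6.7265%
Differential = 1.1861% − (-6.7265%) = 7.9126% → 7.91%.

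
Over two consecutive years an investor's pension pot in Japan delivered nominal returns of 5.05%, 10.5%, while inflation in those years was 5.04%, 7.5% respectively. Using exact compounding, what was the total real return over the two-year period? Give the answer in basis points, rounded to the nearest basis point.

Nominal growth factor = 1.0505 × 1.1050 = 1.160803
Price-level growth factor = 1.0504 × 1.0750 = 1.129180
Real growth factor = 1.160803 / 1.129180 = 1.028005
Total real return = 1.028005 − 1 → 280 basis points.

280 basis points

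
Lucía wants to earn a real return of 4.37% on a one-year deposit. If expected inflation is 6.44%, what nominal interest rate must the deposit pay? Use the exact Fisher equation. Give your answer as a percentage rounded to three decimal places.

(1 + i) = (1 + r)(1 + π) = 1.04370 × 1.06440 = 1.11091428
i = 1.11091428 − 1, so the required nominal rate is 11.091%.

11.091%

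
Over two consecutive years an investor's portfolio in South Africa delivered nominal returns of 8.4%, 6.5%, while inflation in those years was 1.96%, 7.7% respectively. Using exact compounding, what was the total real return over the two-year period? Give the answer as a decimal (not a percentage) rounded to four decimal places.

Nominal growth factor = 1.0840 × 1.0650 = 1.154460
Price-level growth factor = 1.0196 × 1.0770 = 1.098109
Real growth factor = 1.154460 / 1.098109 = 1.051316
Total real return = 1.051316 − 1 → 0.0513.

0.0513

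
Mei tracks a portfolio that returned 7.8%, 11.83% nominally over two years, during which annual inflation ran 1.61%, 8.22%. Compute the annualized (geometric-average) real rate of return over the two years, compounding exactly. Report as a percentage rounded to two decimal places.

4.70%

Compound the nominal returns: 1.0780 × 1.1183 = 1.20552740.
Compound inflation: 1.0161 × 1.0822 = 1.09962342.
Deflate: 1.20552740 / 1.09962342 = 1.09630932.
Annualized real rate = 1.09630932^(1/2) − 1 = 4.7048% → 4.70%.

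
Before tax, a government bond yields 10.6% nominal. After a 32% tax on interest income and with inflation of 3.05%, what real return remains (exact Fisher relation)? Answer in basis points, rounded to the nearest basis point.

After-tax nominal return = 10.6% × (1 − 0.32) = 7.2080%.
1 + r = 1.07208 / 1.03050 = 1.040349
After-tax real rate = 1.040349 − 1 → 403 basis points.

403 basis points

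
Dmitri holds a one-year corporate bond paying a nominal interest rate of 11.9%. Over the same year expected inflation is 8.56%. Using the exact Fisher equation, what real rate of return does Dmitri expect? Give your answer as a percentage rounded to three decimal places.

1 + r = 1.11900 / 1.08560 = 1.030766
r = 1.030766 − 1 = 3.0766%, i.e. 3.077%.

3.077%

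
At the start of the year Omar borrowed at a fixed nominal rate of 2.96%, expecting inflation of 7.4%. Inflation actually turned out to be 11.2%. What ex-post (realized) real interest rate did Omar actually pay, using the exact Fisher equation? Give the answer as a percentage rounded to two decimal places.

Ex-post: (1 + 0.0296)/(1 + 0.1120) − 1 = -7.4101%
So the realized real rate is -7.41%.

-7.41%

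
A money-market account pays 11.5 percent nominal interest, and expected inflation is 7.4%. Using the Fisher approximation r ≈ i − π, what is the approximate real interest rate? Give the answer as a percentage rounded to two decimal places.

r ≈ i − π = 11.5% − 7.4% = 4.10%.

4.10%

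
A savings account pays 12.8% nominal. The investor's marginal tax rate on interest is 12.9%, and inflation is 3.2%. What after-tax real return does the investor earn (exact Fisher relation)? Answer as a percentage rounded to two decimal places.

7.70%

After-tax nominal return = 12.8% × (1 − 0.129) = 11.1488%.
1 + r = 1.111488 / 1.03200 = 1.077023
After-tax real rate = 1.077023 − 1 → 7.70%.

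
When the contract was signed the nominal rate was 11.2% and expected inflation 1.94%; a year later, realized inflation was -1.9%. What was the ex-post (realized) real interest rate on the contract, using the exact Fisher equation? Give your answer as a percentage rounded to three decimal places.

Ex-post: (1 + 0.1120)/(1 − 0.0190) − 1 = 13.3537%
So the realized real rate is 13.354%.

13.354%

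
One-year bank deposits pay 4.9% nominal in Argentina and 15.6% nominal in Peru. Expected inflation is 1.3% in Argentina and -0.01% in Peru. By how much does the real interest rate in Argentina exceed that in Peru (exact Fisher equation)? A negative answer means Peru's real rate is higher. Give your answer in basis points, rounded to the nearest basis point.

Argentina: (1 + 0.0490)/(1 + 0.0130) − 1 = 3.5538%
Peru: (1 + 0.1560)/(1 − 0.0001) − 1 = 15.6116%
Differential = 3.5538% − 15.6116% = -12.0578% → -1206 basis points.

-1206 basis points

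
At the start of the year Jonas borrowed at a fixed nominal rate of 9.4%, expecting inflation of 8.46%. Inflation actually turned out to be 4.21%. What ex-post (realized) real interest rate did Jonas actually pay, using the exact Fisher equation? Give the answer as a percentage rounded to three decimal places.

Ex-post: (1 + 0.0940)/(1 + 0.0421) − 1 = 4.9803%
So the realized real rate is 4.980%.

4.980%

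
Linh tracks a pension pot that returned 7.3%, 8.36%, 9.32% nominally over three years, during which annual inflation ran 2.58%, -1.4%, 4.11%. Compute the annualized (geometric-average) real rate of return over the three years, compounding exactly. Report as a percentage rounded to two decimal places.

6.47%

Compound the nominal returns: 1.0730 × 1.0836 × 1.0932 = 1.27106670.
Compound inflation: 1.0258 × 0.9860 × 1.0411 = 1.05300893.
Deflate: 1.27106670 / 1.05300893 = 1.20708064.
Annualized real rate = 1.20708064^(1/3) − 1 = 6.4745% → 6.47%.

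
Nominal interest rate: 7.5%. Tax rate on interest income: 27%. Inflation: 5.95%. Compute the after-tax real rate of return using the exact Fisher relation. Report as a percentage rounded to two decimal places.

-0.45%

After-tax nominal return = 7.5% × (1 − 0.27) = 5.4750%.
1 + r = 1.05475 / 1.05950 = 0.995517
After-tax real rate = 0.995517 − 1 → -0.45%.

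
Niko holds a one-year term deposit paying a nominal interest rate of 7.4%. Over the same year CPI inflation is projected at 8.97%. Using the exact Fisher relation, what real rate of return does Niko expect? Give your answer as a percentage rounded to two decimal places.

-1.44%

1 + r = 1.07400 / 1.08970 = 0.985592
r = 0.985592 − 1 = -1.4408%, i.e. -1.44%.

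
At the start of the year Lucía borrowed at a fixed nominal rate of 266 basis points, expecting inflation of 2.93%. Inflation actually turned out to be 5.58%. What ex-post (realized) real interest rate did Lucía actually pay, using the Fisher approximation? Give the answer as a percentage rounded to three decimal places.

-2.920%

Ex-post: 2.66% − 5.58% = -2.920%
So the realized real rate is -2.920%.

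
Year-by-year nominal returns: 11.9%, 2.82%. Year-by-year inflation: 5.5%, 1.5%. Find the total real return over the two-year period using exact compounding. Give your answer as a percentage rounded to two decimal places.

7.45%

Nominal growth factor = 1.1190 × 1.0282 = 1.150556
Price-level growth factor = 1.0550 × 1.0150 = 1.070825
Real growth factor = 1.150556 / 1.070825 = 1.074457
Total real return = 1.074457 − 1 → 7.45%.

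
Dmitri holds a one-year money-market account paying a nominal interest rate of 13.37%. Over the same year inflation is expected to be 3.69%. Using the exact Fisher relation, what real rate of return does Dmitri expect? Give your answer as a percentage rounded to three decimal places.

1 + r = 1.13370 / 1.03690 = 1.0933552
r = 1.0933552 − 1 = 9.33552%, i.e. 9.336%.

9.336%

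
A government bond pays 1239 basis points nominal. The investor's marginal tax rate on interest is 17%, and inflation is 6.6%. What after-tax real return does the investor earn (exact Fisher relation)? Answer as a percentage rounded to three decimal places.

3.456%

After-tax nominal return = 12.39% × (1 − 0.17) = 10.2837%.
1 + r = 1.102837 / 1.06600 = 1.034556
After-tax real rate = 1.034556 − 1 → 3.456%.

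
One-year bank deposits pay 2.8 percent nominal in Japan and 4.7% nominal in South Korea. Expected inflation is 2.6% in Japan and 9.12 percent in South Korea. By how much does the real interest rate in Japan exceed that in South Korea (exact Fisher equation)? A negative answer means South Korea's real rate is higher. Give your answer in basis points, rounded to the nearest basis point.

425 basis points

Japan: (1 + 0.0280)/(1 + 0.0260) − 1 = 0.1949%
South Korea: (1 + 0.0470)/(1 + 0.0912) − 1 = -4.0506%
Differential = 0.1949% − (-4.0506%) = 4.2455% → 425 basis points.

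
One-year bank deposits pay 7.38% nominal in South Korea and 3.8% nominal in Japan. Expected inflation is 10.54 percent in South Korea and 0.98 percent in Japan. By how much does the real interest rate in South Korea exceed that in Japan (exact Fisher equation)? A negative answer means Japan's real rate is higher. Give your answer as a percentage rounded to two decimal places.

South Korea: (1 + 0.0738)/(1 + 0.1054) − 1 = -2.8587%
Japan: (1 + 0.0380)/(1 + 0.0098) − 1 = 2.7926%
Differential = -2.8587% − 2.7926% = -5.6513% → -5.65%.

-5.65%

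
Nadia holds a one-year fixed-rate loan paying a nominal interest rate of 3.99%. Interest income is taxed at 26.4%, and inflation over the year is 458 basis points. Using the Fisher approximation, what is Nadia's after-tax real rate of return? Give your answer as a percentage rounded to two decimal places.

-1.64%

After-tax nominal return = 3.99% × (1 − 0.264) = 2.93664%.
r ≈ 2.93664% − 4.58% → -1.64%.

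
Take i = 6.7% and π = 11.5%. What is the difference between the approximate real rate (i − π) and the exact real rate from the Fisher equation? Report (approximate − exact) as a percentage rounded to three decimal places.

-0.495%

Approximate: r ≈ 6.700% − 11.500% = -4.8000%
Exact: (1 + 0.0670)/(1 + 0.1150) − 1 = -4.3049%
Error = -4.8000% − (-4.3049%) = -0.4951% → -0.495%.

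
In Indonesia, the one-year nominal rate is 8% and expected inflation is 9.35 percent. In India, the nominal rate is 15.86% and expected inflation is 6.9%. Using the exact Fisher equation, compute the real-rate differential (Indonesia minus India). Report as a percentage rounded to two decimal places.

Indonesia: (1 + 0.0800)/(1 + 0.0935) − 1 = -1.2346%
India: (1 + 0.1586)/(1 + 0.0690) − 1 = 8.3817%
Differential = -1.2346% − 8.3817% = -9.6162% → -9.62%.

-9.62%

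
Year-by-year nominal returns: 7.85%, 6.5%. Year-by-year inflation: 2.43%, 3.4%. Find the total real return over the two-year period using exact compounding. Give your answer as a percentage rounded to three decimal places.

Nominal growth factor = 1.0785 × 1.0650 = 1.148603
Price-level growth factor = 1.0243 × 1.0340 = 1.059126
Real growth factor = 1.148603 / 1.059126 = 1.084481
Total real return = 1.084481 − 1 → 8.448%.

8.448%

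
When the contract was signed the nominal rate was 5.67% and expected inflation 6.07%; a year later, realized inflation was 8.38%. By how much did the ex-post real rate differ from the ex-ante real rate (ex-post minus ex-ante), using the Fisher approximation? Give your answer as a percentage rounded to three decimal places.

Ex-ante: 5.67% − 6.07% = -0.400%
Ex-post: 5.67% − 8.38% = -2.710%
Difference (ex-post − ex-ante) = -2.3100% → -2.310%.

-2.310%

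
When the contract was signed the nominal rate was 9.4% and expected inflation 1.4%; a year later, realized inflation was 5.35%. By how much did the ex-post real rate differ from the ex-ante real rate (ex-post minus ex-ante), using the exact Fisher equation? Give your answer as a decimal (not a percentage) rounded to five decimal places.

-0.04045

Ex-ante: (1 + 0.0940)/(1 + 0.0140) − 1 = 7.8895%
Ex-post: (1 + 0.0940)/(1 + 0.0535) − 1 = 3.8443%
Difference (ex-post − ex-ante) = -4.0452% → -0.04045.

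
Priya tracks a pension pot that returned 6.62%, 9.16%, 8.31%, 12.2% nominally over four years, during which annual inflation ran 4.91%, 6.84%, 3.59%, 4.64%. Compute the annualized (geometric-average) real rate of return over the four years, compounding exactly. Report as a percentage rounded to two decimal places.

3.87%

Compound the nominal returns: 1.0662 × 1.0916 × 1.0831 × 1.1220 = 1.41437190.
Compound inflation: 1.0491 × 1.0684 × 1.0359 × 1.0464 = 1.21497217.
Deflate: 1.41437190 / 1.21497217 = 1.16411876.
Annualized real rate = 1.16411876^(1/4) − 1 = 3.8722% → 3.87%.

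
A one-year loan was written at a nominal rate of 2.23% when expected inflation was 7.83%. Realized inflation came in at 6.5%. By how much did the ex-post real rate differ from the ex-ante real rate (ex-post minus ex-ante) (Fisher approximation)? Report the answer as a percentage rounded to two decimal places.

Ex-ante: 2.23% − 7.83% = -5.600%
Ex-post: 2.23% − 6.5% = -4.270%
Difference (ex-post − ex-ante) = 1.3300% → 1.33%.

1.33%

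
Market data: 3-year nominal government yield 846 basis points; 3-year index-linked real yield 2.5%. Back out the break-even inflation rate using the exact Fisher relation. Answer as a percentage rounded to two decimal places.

(1 + π) = (1 + i)/(1 + r) = 1.08460 / 1.02500 = 1.058146
Break-even inflation = 1.058146 − 1 → 5.81%.

5.81%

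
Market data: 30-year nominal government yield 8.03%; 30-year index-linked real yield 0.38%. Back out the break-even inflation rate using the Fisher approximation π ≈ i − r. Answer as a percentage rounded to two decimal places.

7.65%

π ≈ i − r = 8.03% − 0.38% → 7.65%.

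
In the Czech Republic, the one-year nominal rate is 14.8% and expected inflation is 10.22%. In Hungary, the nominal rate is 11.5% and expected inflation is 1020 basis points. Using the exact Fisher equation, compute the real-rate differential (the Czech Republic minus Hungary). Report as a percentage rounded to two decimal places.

The Czech Republic: (1 + 0.1480)/(1 + 0.1022) − 1 = 4.1553%
Hungary: (1 + 0.1150)/(1 + 0.1020) − 1 = 1.1797%
Differential = 4.1553% − 1.1797% = 2.9757% → 2.98%.

2.98%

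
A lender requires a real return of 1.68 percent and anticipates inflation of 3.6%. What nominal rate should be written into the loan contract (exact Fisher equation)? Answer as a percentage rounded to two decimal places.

(1 + i) = (1 + r)(1 + π) = 1.01680 × 1.03600 = 1.0534048
i = 1.0534048 − 1, so the required nominal rate is 5.34%.

5.34%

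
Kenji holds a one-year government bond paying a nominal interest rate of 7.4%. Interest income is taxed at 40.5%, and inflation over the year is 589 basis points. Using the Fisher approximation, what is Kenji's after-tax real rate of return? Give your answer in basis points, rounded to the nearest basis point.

After-tax nominal return = 7.4% × (1 − 0.405) = 4.4030%.
r ≈ 4.4030% − 5.89% → -149 basis points.

-149 basis points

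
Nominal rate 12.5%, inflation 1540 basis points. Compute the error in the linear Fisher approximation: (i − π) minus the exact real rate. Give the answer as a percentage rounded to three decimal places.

-0.387%

Approximate: r ≈ 12.500% − 15.400% = -2.9000%
Exact: (1 + 0.1250)/(1 + 0.1540) − 1 = -2.5130%
Error = -2.9000% − (-2.5130%) = -0.3870% → -0.387%.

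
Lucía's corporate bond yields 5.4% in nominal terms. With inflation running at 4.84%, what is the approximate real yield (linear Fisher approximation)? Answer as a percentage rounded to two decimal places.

0.56%

r ≈ i − π = 5.4% − 4.84% = 0.56%.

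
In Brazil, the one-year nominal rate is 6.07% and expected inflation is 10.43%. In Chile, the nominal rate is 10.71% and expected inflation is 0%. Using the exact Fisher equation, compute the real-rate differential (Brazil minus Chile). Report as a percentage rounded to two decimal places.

-14.66%

Brazil: (1 + 0.0607)/(1 + 0.1043) − 1 = -3.9482%
Chile: (1 + 0.1071)/(1 + 0.0000) − 1 = 10.7100%
Differential = -3.9482% − 10.7100% = -14.6582% → -14.66%.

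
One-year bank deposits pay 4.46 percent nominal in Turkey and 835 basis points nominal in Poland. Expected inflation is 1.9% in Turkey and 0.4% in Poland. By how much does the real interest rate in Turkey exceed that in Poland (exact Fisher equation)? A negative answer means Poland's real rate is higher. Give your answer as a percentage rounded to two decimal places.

-5.41%

Turkey: (1 + 0.0446)/(1 + 0.0190) − 1 = 2.5123%
Poland: (1 + 0.0835)/(1 + 0.0040) − 1 = 7.9183%
Differential = 2.5123% − 7.9183% = -5.4061% → -5.41%.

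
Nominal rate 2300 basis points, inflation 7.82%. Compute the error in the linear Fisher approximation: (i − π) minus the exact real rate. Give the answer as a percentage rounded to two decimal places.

Approximate: r ≈ 23.000% − 7.820% = 15.1800%
Exact: (1 + 0.2300)/(1 + 0.0782) − 1 = 14.0790%
Error = 15.1800% − 14.0790% = 1.1010% → 1.10%.

1.10%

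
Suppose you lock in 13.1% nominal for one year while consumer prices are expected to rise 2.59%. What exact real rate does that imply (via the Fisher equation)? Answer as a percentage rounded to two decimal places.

By the Fisher equation, 1 + r = (1 + i)/(1 + π).
1 + r = 1.13100 / 1.02590 = 1.102447
r = 1.102447 − 1 = 10.2447%, i.e. 10.24%.

10.24%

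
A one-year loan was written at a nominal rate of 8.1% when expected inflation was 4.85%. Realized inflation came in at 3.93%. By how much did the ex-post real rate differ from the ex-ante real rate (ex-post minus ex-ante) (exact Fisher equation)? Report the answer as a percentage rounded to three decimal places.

0.913%

Ex-ante: (1 + 0.0810)/(1 + 0.0485) − 1 = 3.0997%
Ex-post: (1 + 0.0810)/(1 + 0.0393) − 1 = 4.0123%
Difference (ex-post − ex-ante) = 0.9126% → 0.913%.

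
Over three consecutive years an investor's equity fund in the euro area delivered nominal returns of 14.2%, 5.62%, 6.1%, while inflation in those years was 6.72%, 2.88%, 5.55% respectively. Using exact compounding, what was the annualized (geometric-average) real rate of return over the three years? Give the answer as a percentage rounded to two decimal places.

3.36%

Compound the nominal returns: 1.1420 × 1.0562 × 1.0610 = 1.27975740.
Compound inflation: 1.0672 × 1.0288 × 1.0555 = 1.15887077.
Deflate: 1.27975740 / 1.15887077 = 1.10431416.
Annualized real rate = 1.10431416^(1/3) − 1 = 3.3628% → 3.36%.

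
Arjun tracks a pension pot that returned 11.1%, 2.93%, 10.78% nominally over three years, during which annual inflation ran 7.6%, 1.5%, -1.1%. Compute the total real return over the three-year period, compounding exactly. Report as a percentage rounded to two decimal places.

Compound the nominal returns: 1.1110 × 1.0293 × 1.1078 = 1.266827.
Compound inflation: 1.0760 × 1.0150 × 0.9890 = 1.080126.
Deflate: 1.266827 / 1.080126 = 1.172851.
Total real return = 1.172851 − 1 → 17.29%.

17.29%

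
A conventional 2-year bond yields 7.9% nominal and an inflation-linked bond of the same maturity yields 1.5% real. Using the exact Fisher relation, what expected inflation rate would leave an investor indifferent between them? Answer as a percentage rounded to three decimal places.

6.305%

(1 + π) = (1 + i)/(1 + r) = 1.07900 / 1.01500 = 1.063054
Break-even inflation = 1.063054 − 1 → 6.305%.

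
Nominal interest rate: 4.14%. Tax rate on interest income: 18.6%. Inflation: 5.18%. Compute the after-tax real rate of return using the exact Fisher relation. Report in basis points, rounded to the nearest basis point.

-172 basis points

After-tax nominal return = 4.14% × (1 − 0.186) = 3.36996%.
1 + r = 1.0336996 / 1.05180 = 0.982791
After-tax real rate = 0.982791 − 1 → -172 basis points.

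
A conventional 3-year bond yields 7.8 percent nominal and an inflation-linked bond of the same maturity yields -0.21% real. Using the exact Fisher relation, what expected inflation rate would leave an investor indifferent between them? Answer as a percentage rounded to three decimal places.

8.027%

(1 + π) = (1 + i)/(1 + r) = 1.07800 / 0.99790 = 1.080269
Break-even inflation = 1.080269 − 1 → 8.027%.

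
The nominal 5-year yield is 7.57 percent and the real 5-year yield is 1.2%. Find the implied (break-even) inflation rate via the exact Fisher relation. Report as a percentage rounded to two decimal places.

6.29%

(1 + π) = (1 + i)/(1 + r) = 1.07570 / 1.01200 = 1.062945
Break-even inflation = 1.062945 − 1 → 6.29%.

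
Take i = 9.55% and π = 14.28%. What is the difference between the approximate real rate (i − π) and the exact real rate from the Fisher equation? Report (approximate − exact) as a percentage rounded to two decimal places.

-0.59%

Approximate: r ≈ 9.550% − 14.280% = -4.7300%
Exact: (1 + 0.0955)/(1 + 0.1428) − 1 = -4.1390%
Error = -4.7300% − (-4.1390%) = -0.5910% → -0.59%.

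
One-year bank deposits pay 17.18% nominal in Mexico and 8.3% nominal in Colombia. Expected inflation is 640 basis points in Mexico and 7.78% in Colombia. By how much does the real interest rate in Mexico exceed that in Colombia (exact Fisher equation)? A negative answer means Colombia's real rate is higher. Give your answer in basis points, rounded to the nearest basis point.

965 basis points

Mexico: (1 + 0.1718)/(1 + 0.0640) − 1 = 10.1316%
Colombia: (1 + 0.0830)/(1 + 0.0778) − 1 = 0.4825%
Differential = 10.1316% − 0.4825% = 9.6491% → 965 basis points.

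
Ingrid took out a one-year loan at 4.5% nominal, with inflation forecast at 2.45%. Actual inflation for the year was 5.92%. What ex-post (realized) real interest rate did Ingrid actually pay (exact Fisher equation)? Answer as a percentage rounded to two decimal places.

-1.34%

Ex-post: (1 + 0.0450)/(1 + 0.0592) − 1 = -1.3406%
So the realized real rate is -1.34%.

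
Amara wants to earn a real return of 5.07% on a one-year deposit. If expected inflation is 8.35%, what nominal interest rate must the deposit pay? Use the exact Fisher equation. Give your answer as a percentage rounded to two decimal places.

13.84%

(1 + i) = (1 + r)(1 + π) = 1.05070 × 1.08350 = 1.13843345
i = 1.13843345 − 1, so the required nominal rate is 13.84%.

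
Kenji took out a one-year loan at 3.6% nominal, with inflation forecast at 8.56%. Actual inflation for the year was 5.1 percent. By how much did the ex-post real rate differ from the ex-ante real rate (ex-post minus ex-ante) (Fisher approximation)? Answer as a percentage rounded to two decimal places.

3.46%

Ex-ante: 3.6% − 8.56% = -4.960%
Ex-post: 3.6% − 5.1% = -1.500%
Difference (ex-post − ex-ante) = 3.4600% → 3.46%.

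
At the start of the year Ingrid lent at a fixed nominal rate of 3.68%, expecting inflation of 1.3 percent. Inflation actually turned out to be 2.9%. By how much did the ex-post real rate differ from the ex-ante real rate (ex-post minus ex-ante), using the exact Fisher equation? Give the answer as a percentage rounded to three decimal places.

-1.591%

Ex-ante: (1 + 0.0368)/(1 + 0.0130) − 1 = 2.3495%
Ex-post: (1 + 0.0368)/(1 + 0.0290) − 1 = 0.7580%
Difference (ex-post − ex-ante) = -1.5914% → -1.591%.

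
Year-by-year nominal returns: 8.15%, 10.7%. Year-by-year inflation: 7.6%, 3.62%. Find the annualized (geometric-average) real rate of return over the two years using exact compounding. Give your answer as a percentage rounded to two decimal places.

3.62%

Nominal growth factor = 1.0815 × 1.1070 = 1.19722050
Price-level growth factor = 1.0760 × 1.0362 = 1.11495120
Real growth factor = 1.19722050 / 1.11495120 = 1.07378735
Annualized real rate = 1.07378735^(1/2) − 1 = 3.6237% → 3.62%.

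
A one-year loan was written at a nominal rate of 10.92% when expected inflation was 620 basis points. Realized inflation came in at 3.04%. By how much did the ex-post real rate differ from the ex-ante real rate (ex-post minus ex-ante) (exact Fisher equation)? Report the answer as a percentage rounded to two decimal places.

3.20%

Ex-ante: (1 + 0.1092)/(1 + 0.0620) − 1 = 4.4444%
Ex-post: (1 + 0.1092)/(1 + 0.0304) − 1 = 7.6475%
Difference (ex-post − ex-ante) = 3.2031% → 3.20%.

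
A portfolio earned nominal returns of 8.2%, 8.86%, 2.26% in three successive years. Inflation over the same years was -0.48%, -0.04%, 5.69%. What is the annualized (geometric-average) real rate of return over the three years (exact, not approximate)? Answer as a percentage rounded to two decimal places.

Nominal growth factor = 1.0820 × 1.0886 × 1.0226 = 1.204484954
Price-level growth factor = 0.9952 × 0.9996 × 1.0569 = 1.051406149
Real growth factor = 1.204484954 / 1.051406149 = 1.145594359
Annualized real rate = 1.145594359^(1/3) − 1 = 4.63499% → 4.63%.

4.63%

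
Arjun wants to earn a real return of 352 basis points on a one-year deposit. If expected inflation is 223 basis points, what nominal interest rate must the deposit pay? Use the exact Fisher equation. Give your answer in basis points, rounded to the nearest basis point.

583 basis points

(1 + i) = (1 + r)(1 + π) = 1.03520 × 1.02230 = 1.05828496
i = 1.05828496 − 1, so the required nominal rate is 583 basis points.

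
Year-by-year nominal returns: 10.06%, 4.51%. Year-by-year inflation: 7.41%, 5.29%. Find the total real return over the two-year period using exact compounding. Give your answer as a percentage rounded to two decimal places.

Nominal growth factor = 1.1006 × 1.0451 = 1.150237
Price-level growth factor = 1.0741 × 1.0529 = 1.130920
Real growth factor = 1.150237 / 1.130920 = 1.017081
Total real return = 1.017081 − 1 → 1.71%.

1.71%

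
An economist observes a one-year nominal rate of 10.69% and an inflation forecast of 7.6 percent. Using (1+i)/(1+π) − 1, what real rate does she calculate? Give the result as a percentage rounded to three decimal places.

By the Fisher relation, 1 + r = (1 + i)/(1 + π).
1 + r = 1.10690 / 1.07600 = 1.028717
r = 1.028717 − 1 = 2.8717%, i.e. 2.872%.

2.872%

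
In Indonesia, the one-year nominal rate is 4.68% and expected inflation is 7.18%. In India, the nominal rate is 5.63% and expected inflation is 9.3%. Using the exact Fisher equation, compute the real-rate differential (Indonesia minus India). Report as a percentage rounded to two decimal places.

Indonesia: (1 + 0.0468)/(1 + 0.0718) − 1 = -2.3325%
India: (1 + 0.0563)/(1 + 0.0930) − 1 = -3.3577%
Differential = -2.3325% − (-3.3577%) = 1.0252% → 1.03%.

1.03%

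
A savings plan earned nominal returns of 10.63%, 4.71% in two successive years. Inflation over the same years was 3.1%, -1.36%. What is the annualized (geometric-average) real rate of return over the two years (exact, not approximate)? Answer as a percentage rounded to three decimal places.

6.727%

Compound the nominal returns: 1.1063 × 1.0471 = 1.15840673.
Compound inflation: 1.0310 × 0.9864 = 1.01697840.
Deflate: 1.15840673 / 1.01697840 = 1.13906719.
Annualized real rate = 1.13906719^(1/2) − 1 = 6.7271% → 6.727%.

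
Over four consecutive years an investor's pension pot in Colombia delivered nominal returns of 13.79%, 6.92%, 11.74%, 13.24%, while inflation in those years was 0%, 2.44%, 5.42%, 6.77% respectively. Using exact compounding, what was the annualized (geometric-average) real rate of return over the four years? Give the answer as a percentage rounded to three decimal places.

Compound the nominal returns: 1.1379 × 1.0692 × 1.1174 × 1.1324 = 1.53947122.
Compound inflation: 1.0000 × 1.0244 × 1.0542 × 1.0677 = 1.15303323.
Deflate: 1.53947122 / 1.15303323 = 1.33514905.
Annualized real rate = 1.33514905^(1/4) − 1 = 7.4936% → 7.494%.

7.494%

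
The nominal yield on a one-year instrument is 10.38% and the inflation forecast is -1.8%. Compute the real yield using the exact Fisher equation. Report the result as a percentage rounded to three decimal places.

By the Fisher identity, 1 + r = (1 + i)/(1 + π).
1 + r = 1.10380 / 0.98200 = 1.124033
r = 1.124033 − 1 = 12.4033%, i.e. 12.403%.

12.403%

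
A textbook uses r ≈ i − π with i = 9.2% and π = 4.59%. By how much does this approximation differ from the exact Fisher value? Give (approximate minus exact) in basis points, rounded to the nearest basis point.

Approximate: r ≈ 9.200% − 4.590% = 4.6100%
Exact: (1 + 0.0920)/(1 + 0.0459) − 1 = 4.4077%
Error = 4.6100% − 4.4077% = 0.2023% → 20 basis points.

20 basis points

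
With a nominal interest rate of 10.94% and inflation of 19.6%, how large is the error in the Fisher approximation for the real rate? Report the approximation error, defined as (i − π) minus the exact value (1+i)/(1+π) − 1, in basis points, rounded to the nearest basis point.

-142 basis points

Approximate: r ≈ 10.940% − 19.600% = -8.6600%
Exact: (1 + 0.1094)/(1 + 0.1960) − 1 = -7.2408%
Error = -8.6600% − (-7.2408%) = -1.4192% → -142 basis points.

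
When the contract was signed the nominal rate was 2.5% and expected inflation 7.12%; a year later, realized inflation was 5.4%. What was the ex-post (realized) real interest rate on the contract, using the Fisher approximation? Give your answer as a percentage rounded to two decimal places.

Ex-post: 2.5% − 5.4% = -2.900%
So the realized real rate is -2.90%.

-2.90%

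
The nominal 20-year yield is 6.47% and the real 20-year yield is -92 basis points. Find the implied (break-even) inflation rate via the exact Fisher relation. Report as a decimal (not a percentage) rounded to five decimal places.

(1 + π) = (1 + i)/(1 + r) = 1.06470 / 0.99080 = 1.074586
Break-even inflation = 1.074586 − 1 → 0.07459.

0.07459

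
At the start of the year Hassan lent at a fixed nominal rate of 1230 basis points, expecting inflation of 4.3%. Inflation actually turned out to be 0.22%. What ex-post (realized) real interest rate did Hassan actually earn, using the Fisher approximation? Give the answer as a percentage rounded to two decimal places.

Ex-post: 12.3% − 0.22% = 12.080%
So the realized real rate is 12.08%.

12.08%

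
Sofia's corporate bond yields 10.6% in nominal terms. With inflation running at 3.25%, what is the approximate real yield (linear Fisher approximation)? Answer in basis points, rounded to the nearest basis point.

735 basis points

r ≈ i − π = 10.6% − 3.25% = 735 basis points.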